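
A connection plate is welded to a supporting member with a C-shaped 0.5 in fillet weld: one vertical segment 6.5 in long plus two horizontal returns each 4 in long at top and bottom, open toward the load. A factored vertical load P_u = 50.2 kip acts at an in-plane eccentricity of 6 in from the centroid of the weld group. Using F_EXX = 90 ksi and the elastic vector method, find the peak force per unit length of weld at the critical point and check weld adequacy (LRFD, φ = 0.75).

f_max ≈ 12.5 kip/in; adequate

Total weld length L_w = 14.5 in. Treat welds as unit-width lines.
Centroid: x̄ = 2×4×2 / 14.5 = 1.103 in from the vertical weld.
Polar moment about centroid: J = I_x + I_y = [6.5³/12 + 2×4×3.25²] + [6.5×1.103² + 2(4³/12 + 4×0.8966²)] = 132.4 in³.
Direct shear f_v = P/L_w = 50.2 / 14.5 = 3.462 kip/in (vertical).
Torsion M = P·e = 50.2 × 6 = 301.2 kip·in.
Critical point at (x, y) = (2.897, 3.25) from centroid. f_tx = M·y/J = 7.394 kip/in; f_ty = M·x/J = 6.59 kip/in.
Resultant f_max = √[f_tx² + (f_v + f_ty)²] = √[7.394² + (3.462 + 6.59)²] = 12.48 kip/in.
Capacity per unit length: φr_n = 0.75 × 0.6 × 90 × (0.707 × 0.5) = 14.32 kip/in.
12.48 ≤ 14.32 → adequate.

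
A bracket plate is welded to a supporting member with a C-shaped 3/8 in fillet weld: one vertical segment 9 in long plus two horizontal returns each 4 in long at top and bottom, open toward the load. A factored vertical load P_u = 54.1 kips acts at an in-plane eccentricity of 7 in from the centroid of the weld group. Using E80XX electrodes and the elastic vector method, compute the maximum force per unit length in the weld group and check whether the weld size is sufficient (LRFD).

f_max ≈ 10.4 kip/in; NOT adequate

E80XX → F_EXX = 80 ksi.
Total weld length L_w = 17 in. Treat welds as unit-width lines.
Centroid: x̄ = 2×4×2 / 17 = 0.9412 in from the vertical weld.
Polar moment about centroid: J = I_x + I_y = [9³/12 + 2×4×4.5²] + [9×0.9412² + 2(4³/12 + 4×1.059²)] = 250.4 in³.
Direct shear f_v = P/L_w = 54.1 / 17 = 3.182 kip/in (vertical).
Torsion M = P·e = 54.1 × 7 = 378.7 kip·in.
Critical point at (x, y) = (3.059, 4.5) from centroid. f_tx = M·y/J = 6.807 kip/in; f_ty = M·x/J = 4.627 kip/in.
Resultant f_max = √[f_tx² + (f_v + f_ty)²] = √[6.807² + (3.182 + 4.627)²] = 10.36 kip/in.
Capacity per unit length: φr_n = 0.75 × 0.6 × 80 × (0.707 × 0.375) = 9.544 kip/in.
10.36 > 9.544 → NOT adequate.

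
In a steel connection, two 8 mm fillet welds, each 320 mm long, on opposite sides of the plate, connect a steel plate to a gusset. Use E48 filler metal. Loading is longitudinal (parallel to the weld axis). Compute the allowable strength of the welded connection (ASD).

R_n/Ω ≈ 521 kN

E48XX → F_EXX = 480 MPa.
Effective throat t_e = 0.707 × 8 = 5.656 mm.
Total length L = 640 mm; A_we = 5.656 × 640 = 3620 mm².
F_nw = 0.6 F_EXX = 0.6 × 480 = 288 MPa.
R_n = 288 × 3620 × 10⁻³ = 1043 kN; R_n/Ω = 1043/2.0 = 521.3 kN.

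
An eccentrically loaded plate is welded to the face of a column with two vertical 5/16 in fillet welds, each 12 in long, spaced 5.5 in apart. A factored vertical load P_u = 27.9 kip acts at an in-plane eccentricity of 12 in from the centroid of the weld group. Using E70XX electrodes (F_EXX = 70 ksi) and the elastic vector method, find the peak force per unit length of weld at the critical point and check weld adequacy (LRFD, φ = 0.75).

Total weld length L_w = 24 in. Treat welds as unit-width lines.
Polar moment about centroid: J = 2[d³/12 + d(b/2)²] = 2[12³/12 + 12×2.75²] = 469.5 in³.
Direct shear f_v = P/L_w = 27.9 / 24 = 1.162 kip/in (vertical).
Torsion M = P·e = 27.9 × 12 = 334.8 kip·in.
Critical point at (x, y) = (2.75, 6) from centroid. f_tx = M·y/J = 4.279 kip/in; f_ty = M·x/J = 1.961 kip/in.
Resultant f_max = √[f_tx² + (f_v + f_ty)²] = √[4.279² + (1.162 + 1.961)²] = 5.297 kip/in.
Capacity per unit length: φr_n = 0.75 × 0.6 × 70 × (0.707 × 0.3125) = 6.96 kip/in.
5.297 ≤ 6.96 → adequate.

f_max ≈ 5.3 kip/in; adequate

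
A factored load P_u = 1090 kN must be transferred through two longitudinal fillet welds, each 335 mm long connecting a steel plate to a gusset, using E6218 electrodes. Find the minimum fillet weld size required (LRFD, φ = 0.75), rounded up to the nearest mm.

w = 9 mm

E62XX → F_EXX = 620 MPa.
Total weld length L = 670 mm.
Required throat t_e = P_u / (φ × 0.6 F_EXX × L) = 1090 / (0.75 × 0.6 × 620 × 670 × 10⁻³) = 5.831 mm.
Required leg w = t_e / 0.707 = 8.248 mm → use 9 mm.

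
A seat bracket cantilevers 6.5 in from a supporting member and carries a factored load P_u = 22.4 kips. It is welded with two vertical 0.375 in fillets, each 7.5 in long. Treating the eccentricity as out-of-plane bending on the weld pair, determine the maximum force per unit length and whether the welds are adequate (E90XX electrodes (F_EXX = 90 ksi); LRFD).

L_w = 2 × 7.5 = 15 in; section modulus (unit throat) S = 2 × L²/6 = 18.75 in².
Direct shear f_v = P/L_w = 22.4/15 = 1.493 kip/in.
Moment M = P × e = 22.4 × 6.5 = 145.6 kip·in; bending f_b = M/S = 7.765 kip/in.
f_max = √(f_v² + f_b²) = √(1.493² + 7.765²) = 7.908 kip/in.
φr_n = 0.75 × 0.6 × 90 × (0.707 × 0.375) = 10.74 kip/in → adequate.

f_max ≈ 7.91 kip/in; adequate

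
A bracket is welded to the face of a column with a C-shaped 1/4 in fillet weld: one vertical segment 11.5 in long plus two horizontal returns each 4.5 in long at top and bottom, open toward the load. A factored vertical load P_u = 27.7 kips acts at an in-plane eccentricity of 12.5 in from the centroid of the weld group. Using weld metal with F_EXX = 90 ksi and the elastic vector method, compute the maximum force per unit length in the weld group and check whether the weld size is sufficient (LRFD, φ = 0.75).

f_max ≈ 5.84 kip/in; adequate

Total weld length L_w = 20.5 in. Treat welds as unit-width lines.
Centroid: x̄ = 2×4.5×2.25 / 20.5 = 0.9878 in from the vertical weld.
Polar moment about centroid: J = I_x + I_y = [11.5³/12 + 2×4.5×5.75²] + [11.5×0.9878² + 2(4.5³/12 + 4.5×1.262²)] = 465 in³.
Direct shear f_v = P/L_w = 27.7 / 20.5 = 1.351 kip/in (vertical).
Torsion M = P·e = 27.7 × 12.5 = 346.25 kip·in.
Critical point at (x, y) = (3.512, 5.75) from centroid. f_tx = M·y/J = 4.281 kip/in; f_ty = M·x/J = 2.615 kip/in.
Resultant f_max = √[f_tx² + (f_v + f_ty)²] = √[4.281² + (1.351 + 2.615)²] = 5.836 kip/in.
Capacity per unit length: φr_n = 0.75 × 0.6 × 90 × (0.707 × 0.25) = 7.158 kip/in.
5.836 ≤ 7.158 → adequate.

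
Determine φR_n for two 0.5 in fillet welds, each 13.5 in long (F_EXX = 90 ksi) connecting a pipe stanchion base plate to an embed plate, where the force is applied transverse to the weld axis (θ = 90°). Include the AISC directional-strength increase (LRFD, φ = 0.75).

t_e = 0.707 × 0.5 = 0.3535 in; A_we = 0.3535 × 27 = 9.544 in².
Directional factor: 1.0 + 0.5 sin^1.5(90°) = 1.5.
F_nw = 0.6 × 90 × 1.5 = 81 ksi.
φR_n = 0.75 × 81 × 9.544 = 579.8 kips.

φR_n ≈ 580 kips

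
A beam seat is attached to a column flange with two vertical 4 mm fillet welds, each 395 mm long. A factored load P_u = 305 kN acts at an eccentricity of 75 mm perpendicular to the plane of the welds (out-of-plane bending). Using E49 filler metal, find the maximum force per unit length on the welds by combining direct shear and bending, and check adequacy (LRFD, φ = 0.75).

f_max ≈ 585 N/mm; adequate

E49XX → F_EXX = 490 MPa.
L_w = 2 × 395 = 790 mm; section modulus (unit throat) S = 2 × L²/6 = 52010 mm².
Direct shear f_v = P/L_w = 305×10³/790 = 386.1 N/mm.
Moment M = P × e = 305×10³ × 75 = 22875000 N·mm; bending f_b = M/S = 439.8 N/mm.
f_max = √(f_v² + f_b²) = √(386.1² + 439.8²) = 585.2 N/mm.
φr_n = 0.75 × 0.6 × 490 × (0.707 × 4) = 623.6 N/mm → adequate.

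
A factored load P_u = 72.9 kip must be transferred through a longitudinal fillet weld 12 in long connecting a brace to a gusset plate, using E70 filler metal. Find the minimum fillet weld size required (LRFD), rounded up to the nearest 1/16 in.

E70XX → F_EXX = 70 ksi.
Total weld length L = 12 in.
Required throat t_e = P_u / (φ × 0.6 F_EXX × L) = 72.9 / (0.75 × 0.6 × 70 × 12) = 0.1929 in.
Required leg w = t_e / 0.707 = 0.2728 in → use 5/16 in.

w = 5/16 in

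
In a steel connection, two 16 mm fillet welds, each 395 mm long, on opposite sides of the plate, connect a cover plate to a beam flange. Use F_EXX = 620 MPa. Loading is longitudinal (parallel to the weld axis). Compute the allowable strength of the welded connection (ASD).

R_n/Ω ≈ 1660 kN

Effective throat t_e = 0.707 × 16 = 11.31 mm.
Total length L = 790 mm; A_we = 11.31 × 790 = 8936 mm².
F_nw = 0.6 F_EXX = 0.6 × 620 = 372 MPa.
R_n = 372 × 8936 × 10⁻³ = 3324 kN; R_n/Ω = 3324/2.0 = 1662 kN.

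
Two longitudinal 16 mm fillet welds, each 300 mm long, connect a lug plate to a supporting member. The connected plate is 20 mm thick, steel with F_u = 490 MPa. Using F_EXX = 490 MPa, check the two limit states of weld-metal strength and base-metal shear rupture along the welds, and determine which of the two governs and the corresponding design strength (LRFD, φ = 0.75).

t_e = 0.707 × 16 = 11.31 mm; L = 600 mm.
Weld metal: φR_n = 0.75 × 0.6 × 490 × 11.31 × 600 × 10⁻³ = 1497 kN.
Base metal (shear rupture): φR_n = 0.75 × 0.6 × 490 × 20 × 600 × 10⁻³ = 2646 kN.
Governing: weld metal.

φR_n ≈ 1500 kN (weld metal governs)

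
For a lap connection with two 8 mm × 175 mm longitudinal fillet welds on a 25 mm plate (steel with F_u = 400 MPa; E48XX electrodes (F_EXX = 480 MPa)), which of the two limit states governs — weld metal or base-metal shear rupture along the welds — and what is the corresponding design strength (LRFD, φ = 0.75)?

φR_n ≈ 428 kN (weld metal governs)

t_e = 0.707 × 8 = 5.656 mm; L = 350 mm.
Weld metal: φR_n = 0.75 × 0.6 × 480 × 5.656 × 350 × 10⁻³ = 427.6 kN.
Base metal (shear rupture): φR_n = 0.75 × 0.6 × 400 × 25 × 350 × 10⁻³ = 1575 kN.
Governing: weld metal.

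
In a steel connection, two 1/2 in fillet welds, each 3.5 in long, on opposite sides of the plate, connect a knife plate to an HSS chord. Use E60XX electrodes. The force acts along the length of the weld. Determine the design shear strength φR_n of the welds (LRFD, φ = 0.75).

φR_n ≈ 66.8 kips

E60XX → F_EXX = 60 ksi.
Effective throat t_e = 0.707 × 0.5 = 0.3535 in.
Total length L = 7 in; A_we = 0.3535 × 7 = 2.474 in².
F_nw = 0.6 F_EXX = 0.6 × 60 = 36 ksi.
φR_n = 0.75 × 36 × 2.474 = 66.81 kips.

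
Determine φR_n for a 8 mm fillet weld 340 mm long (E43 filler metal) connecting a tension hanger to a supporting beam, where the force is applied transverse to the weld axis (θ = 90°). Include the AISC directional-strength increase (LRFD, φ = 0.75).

E43XX → F_EXX = 430 MPa.
t_e = 0.707 × 8 = 5.656 mm; A_we = 5.656 × 340 = 1923 mm².
Directional factor: 1.0 + 0.5 sin^1.5(90°) = 1.5.
F_nw = 0.6 × 430 × 1.5 = 387 MPa.
φR_n = 0.75 × 387 × 1923 × 10⁻³ = 558.2 kN.

φR_n ≈ 558 kN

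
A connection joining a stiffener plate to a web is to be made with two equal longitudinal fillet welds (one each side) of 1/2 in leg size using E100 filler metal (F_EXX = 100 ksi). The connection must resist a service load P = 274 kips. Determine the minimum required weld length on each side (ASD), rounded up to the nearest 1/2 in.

Throat t_e = 0.707 × 0.5 = 0.3535 in.
r_n/Ω = (0.6 × 100 × 0.3535) / 2.0 = 10.6 kip/in.
L_req = P / (r_n/Ω) = 274 / 10.6 = 25.84 in total.
Per side: 25.84 / 2 = 12.92 in.
Round up → use L = 13 in on each side.

L = 13 in on each side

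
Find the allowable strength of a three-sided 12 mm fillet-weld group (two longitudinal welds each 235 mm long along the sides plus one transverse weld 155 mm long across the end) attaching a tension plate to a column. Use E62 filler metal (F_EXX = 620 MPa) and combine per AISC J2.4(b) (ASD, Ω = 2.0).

R_n/Ω ≈ 997 kN

t_e = 0.707 × 12 = 8.484 mm.
R_nwl = 0.6 × 620 × 8.484 × 470 × 10⁻³ = 1483 kN (longitudinal, 2 welds).
R_nwt = 0.6 × 620 × 8.484 × 155 × 10⁻³ = 489.2 kN (transverse, base value).
(i) R_nwl + R_nwt = 1973 kN; (ii) 0.85 R_nwl + 1.5 R_nwt = 1995 kN.
R_n = max = 1995 kN [governs: (ii)]; R_n/Ω = 997.3 kN.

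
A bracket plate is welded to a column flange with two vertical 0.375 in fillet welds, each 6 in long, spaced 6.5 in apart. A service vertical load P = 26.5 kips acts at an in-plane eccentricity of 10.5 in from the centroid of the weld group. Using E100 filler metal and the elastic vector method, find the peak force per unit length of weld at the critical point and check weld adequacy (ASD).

f_max ≈ 9.31 kip/in; NOT adequate

E100XX → F_EXX = 100 ksi.
Total weld length L_w = 12 in. Treat welds as unit-width lines.
Polar moment about centroid: J = 2[d³/12 + d(b/2)²] = 2[6³/12 + 6×3.25²] = 162.8 in³.
Direct shear f_v = P/L_w = 26.5 / 12 = 2.208 kip/in (vertical).
Torsion M = P·e = 26.5 × 10.5 = 278.25 kip·in.
Critical point at (x, y) = (3.25, 3) from centroid. f_tx = M·y/J = 5.129 kip/in; f_ty = M·x/J = 5.556 kip/in.
Resultant f_max = √[f_tx² + (f_v + f_ty)²] = √[5.129² + (2.208 + 5.556)²] = 9.306 kip/in.
Capacity per unit length: r_n/Ω = (1/2.0) × 0.6 × 100 × (0.707 × 0.375) = 7.954 kip/in.
9.306 > 7.954 → NOT adequate.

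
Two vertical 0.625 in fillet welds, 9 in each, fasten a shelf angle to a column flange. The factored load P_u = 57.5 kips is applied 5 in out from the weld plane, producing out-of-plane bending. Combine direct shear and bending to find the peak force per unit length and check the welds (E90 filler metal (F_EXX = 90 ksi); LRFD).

f_max ≈ 11.1 kip/in; adequate

L_w = 2 × 9 = 18 in; section modulus (unit throat) S = 2 × L²/6 = 27 in².
Direct shear f_v = P/L_w = 57.5/18 = 3.194 kip/in.
Moment M = P × e = 57.5 × 5 = 287.5 kip·in; bending f_b = M/S = 10.65 kip/in.
f_max = √(f_v² + f_b²) = √(3.194² + 10.65²) = 11.12 kip/in.
φr_n = 0.75 × 0.6 × 90 × (0.707 × 0.625) = 17.9 kip/in → adequate.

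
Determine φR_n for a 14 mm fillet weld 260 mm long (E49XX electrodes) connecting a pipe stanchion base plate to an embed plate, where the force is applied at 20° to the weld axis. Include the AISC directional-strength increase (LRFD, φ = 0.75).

E49XX → F_EXX = 490 MPa.
t_e = 0.707 × 14 = 9.898 mm; A_we = 9.898 × 260 = 2573 mm².
Directional factor: 1.0 + 0.5 sin^1.5(20°) = 1.1.
F_nw = 0.6 × 490 × 1.1 = 323.4 MPa.
φR_n = 0.75 × 323.4 × 2573 × 10⁻³ = 624.2 kN.

φR_n ≈ 624 kN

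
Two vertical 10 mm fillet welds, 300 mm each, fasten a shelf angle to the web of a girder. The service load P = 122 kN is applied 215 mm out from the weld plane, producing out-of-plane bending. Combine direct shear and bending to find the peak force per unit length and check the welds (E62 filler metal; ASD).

f_max ≈ 898 N/mm; adequate

E62XX → F_EXX = 620 MPa.
L_w = 2 × 300 = 600 mm; section modulus (unit throat) S = 2 × L²/6 = 30000 mm².
Direct shear f_v = P/L_w = 122×10³/600 = 203.3 N/mm.
Moment M = P × e = 122×10³ × 215 = 26230000 N·mm; bending f_b = M/S = 874.3 N/mm.
f_max = √(f_v² + f_b²) = √(203.3² + 874.3²) = 897.7 N/mm.
r_n/Ω = (1/2.0) × 0.6 × 620 × (0.707 × 10) = 1315 N/mm → adequate.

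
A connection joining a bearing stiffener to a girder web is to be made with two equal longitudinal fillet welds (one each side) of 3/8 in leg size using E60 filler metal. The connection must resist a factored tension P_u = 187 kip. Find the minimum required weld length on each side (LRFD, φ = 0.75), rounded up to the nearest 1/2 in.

E60XX → F_EXX = 60 ksi.
Throat t_e = 0.707 × 0.375 = 0.2651 in.
φr_n = 0.75 × 0.6 × 60 × 0.2651 = 7.158 kip/in.
L_req = P_u / φr_n = 187 / 7.158 = 26.12 in total.
Per side: 26.12 / 2 = 13.06 in.
Round up → use L = 13.5 in on each side.

L = 13.5 in on each side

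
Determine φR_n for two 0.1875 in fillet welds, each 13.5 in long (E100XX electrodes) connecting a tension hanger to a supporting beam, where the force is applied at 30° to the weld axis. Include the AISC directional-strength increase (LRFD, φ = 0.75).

E100XX → F_EXX = 100 ksi.
t_e = 0.707 × 0.1875 = 0.1326 in; A_we = 0.1326 × 27 = 3.579 in².
Directional factor: 1.0 + 0.5 sin^1.5(30°) = 1.177.
F_nw = 0.6 × 100 × 1.177 = 70.61 ksi.
φR_n = 0.75 × 70.61 × 3.579 = 189.5 kip.

φR_n ≈ 190 kip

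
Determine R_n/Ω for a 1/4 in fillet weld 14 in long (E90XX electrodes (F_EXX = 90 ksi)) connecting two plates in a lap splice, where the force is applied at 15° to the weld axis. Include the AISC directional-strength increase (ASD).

R_n/Ω ≈ 71.2 kips

t_e = 0.707 × 0.25 = 0.1767 in; A_we = 0.1767 × 14 = 2.474 in².
Directional factor: 1.0 + 0.5 sin^1.5(15°) = 1.066.
F_nw = 0.6 × 90 × 1.066 = 57.56 ksi.
R_n/Ω = (57.56 × 2.474) / 2.0 = 71.21 kips.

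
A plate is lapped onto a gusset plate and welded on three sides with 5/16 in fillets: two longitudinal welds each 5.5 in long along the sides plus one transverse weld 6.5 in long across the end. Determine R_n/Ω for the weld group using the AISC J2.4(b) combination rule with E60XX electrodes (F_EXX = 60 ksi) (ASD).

R_n/Ω ≈ 76 kip

t_e = 0.707 × 0.3125 = 0.2209 in.
R_nwl = 0.6 × 60 × 0.2209 × 11 = 87.49 kip (longitudinal, 2 welds).
R_nwt = 0.6 × 60 × 0.2209 × 6.5 = 51.7 kip (transverse, base value).
(i) R_nwl + R_nwt = 139.2 kip; (ii) 0.85 R_nwl + 1.5 R_nwt = 151.9 kip.
R_n = max = 151.9 kip [governs: (ii)]; R_n/Ω = 75.96 kip.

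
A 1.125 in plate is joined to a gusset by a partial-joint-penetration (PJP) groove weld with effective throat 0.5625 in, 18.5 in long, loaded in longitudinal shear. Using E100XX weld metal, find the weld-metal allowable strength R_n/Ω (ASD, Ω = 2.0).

R_n/Ω ≈ 312 kips

E100XX → F_EXX = 100 ksi.
Effective throat (given) t_e = 0.5625 in.
A_we = 0.5625 × 18.5 = 10.41 in².
F_nw = 0.6 F_EXX = 60 ksi.
R_n/Ω = (60 × 10.41) / 2.0 = 312.2 kips.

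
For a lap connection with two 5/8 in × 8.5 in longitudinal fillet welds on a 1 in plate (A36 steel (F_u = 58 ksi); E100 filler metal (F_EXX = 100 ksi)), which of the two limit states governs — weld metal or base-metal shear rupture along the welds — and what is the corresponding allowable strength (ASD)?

t_e = 0.707 × 0.625 = 0.4419 in; L = 17 in.
Weld metal: R_n/Ω = (1/2.0) × 0.6 × 100 × 0.4419 × 17 = 225.4 kips.
Base metal (shear rupture): R_n/Ω = (1/2.0) × 0.6 × 58 × 1 × 17 = 295.8 kips.
Governing: weld metal.

R_n/Ω ≈ 225 kips (weld metal governs)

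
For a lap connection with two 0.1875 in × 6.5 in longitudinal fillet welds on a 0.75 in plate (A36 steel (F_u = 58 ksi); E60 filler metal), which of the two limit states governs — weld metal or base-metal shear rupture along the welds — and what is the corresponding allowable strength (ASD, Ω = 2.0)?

E60XX → F_EXX = 60 ksi.
t_e = 0.707 × 0.1875 = 0.1326 in; L = 13 in.
Weld metal: R_n/Ω = (1/2.0) × 0.6 × 60 × 0.1326 × 13 = 31.02 kips.
Base metal (shear rupture): R_n/Ω = (1/2.0) × 0.6 × 58 × 0.75 × 13 = 169.6 kips.
Governing: weld metal.

R_n/Ω ≈ 31 kips (weld metal governs)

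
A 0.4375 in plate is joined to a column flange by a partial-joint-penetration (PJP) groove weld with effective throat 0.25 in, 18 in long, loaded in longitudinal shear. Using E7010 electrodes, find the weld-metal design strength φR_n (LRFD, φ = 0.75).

φR_n ≈ 142 kip

E70XX → F_EXX = 70 ksi.
Effective throat (given) t_e = 0.25 in.
A_we = 0.25 × 18 = 4.5 in².
F_nw = 0.6 F_EXX = 42 ksi.
φR_n = 0.75 × 42 × 4.5 = 141.8 kip.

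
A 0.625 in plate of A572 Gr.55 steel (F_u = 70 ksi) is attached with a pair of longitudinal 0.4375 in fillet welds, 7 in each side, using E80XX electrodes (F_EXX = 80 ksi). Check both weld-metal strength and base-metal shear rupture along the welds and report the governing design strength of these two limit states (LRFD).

φR_n ≈ 156 kip (weld metal governs)

t_e = 0.707 × 0.4375 = 0.3093 in; L = 14 in.
Weld metal: φR_n = 0.75 × 0.6 × 80 × 0.3093 × 14 = 155.9 kip.
Base metal (shear rupture): φR_n = 0.75 × 0.6 × 70 × 0.625 × 14 = 275.6 kip.
Governing: weld metal.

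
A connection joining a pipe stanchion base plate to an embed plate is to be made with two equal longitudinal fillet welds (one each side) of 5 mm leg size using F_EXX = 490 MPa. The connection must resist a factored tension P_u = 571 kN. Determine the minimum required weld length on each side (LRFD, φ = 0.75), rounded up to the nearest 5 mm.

L = 370 mm on each side

Throat t_e = 0.707 × 5 = 3.535 mm.
φr_n = 0.75 × 0.6 × 490 × 3.535 × 10⁻³ = 0.7795 kN/mm.
L_req = P_u / φr_n = 571 / 0.7795 = 732.6 mm total.
Per side: 732.6 / 2 = 366.3 mm.
Round up → use L = 370 mm on each side.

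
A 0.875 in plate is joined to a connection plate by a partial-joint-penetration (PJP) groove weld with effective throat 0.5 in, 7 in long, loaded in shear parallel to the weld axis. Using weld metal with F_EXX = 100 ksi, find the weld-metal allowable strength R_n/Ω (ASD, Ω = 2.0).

R_n/Ω ≈ 105 kip

Effective throat (given) t_e = 0.5 in.
A_we = 0.5 × 7 = 3.5 in².
F_nw = 0.6 F_EXX = 60 ksi.
R_n/Ω = (60 × 3.5) / 2.0 = 105 kip.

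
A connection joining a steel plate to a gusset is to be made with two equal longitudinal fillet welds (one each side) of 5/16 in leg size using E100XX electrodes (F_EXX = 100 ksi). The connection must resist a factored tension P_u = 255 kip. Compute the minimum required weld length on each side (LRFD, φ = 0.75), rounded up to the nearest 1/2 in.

L = 13 in on each side

Throat t_e = 0.707 × 0.3125 = 0.2209 in.
φr_n = 0.75 × 0.6 × 100 × 0.2209 = 9.942 kip/in.
L_req = P_u / φr_n = 255 / 9.942 = 25.65 in total.
Per side: 25.65 / 2 = 12.82 in.
Round up → use L = 13 in on each side.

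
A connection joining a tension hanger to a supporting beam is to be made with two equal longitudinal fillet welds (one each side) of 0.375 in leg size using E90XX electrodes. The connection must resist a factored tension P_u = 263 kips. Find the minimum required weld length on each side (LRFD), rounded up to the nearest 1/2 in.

L = 12.5 in on each side

E90XX → F_EXX = 90 ksi.
Throat t_e = 0.707 × 0.375 = 0.2651 in.
φr_n = 0.75 × 0.6 × 90 × 0.2651 = 10.74 kips/in.
L_req = P_u / φr_n = 263 / 10.74 = 24.49 in total.
Per side: 24.49 / 2 = 12.25 in.
Round up → use L = 12.5 in on each side.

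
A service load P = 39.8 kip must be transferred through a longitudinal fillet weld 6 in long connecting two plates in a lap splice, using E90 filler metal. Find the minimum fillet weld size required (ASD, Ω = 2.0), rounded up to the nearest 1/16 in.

E90XX → F_EXX = 90 ksi.
Total weld length L = 6 in.
Required throat t_e = P × Ω / (0.6 F_EXX × L) = 39.8 × 2.0 / (0.6 × 90 × 6) = 0.2457 in.
Required leg w = t_e / 0.707 = 0.3475 in → use 3/8 in.

w = 3/8 in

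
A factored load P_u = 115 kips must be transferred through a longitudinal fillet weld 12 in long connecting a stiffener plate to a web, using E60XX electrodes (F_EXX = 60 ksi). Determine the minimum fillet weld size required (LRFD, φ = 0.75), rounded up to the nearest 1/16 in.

Total weld length L = 12 in.
Required throat t_e = P_u / (φ × 0.6 F_EXX × L) = 115 / (0.75 × 0.6 × 60 × 12) = 0.3549 in.
Required leg w = t_e / 0.707 = 0.502 in → use 9/16 in.

w = 9/16 in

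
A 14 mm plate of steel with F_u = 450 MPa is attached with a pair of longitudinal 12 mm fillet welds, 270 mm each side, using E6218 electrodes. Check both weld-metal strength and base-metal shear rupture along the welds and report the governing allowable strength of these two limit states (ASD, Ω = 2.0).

R_n/Ω ≈ 852 kN (weld metal governs)

E62XX → F_EXX = 620 MPa.
t_e = 0.707 × 12 = 8.484 mm; L = 540 mm.
Weld metal: R_n/Ω = (1/2.0) × 0.6 × 620 × 8.484 × 540 × 10⁻³ = 852.1 kN.
Base metal (shear rupture): R_n/Ω = (1/2.0) × 0.6 × 450 × 14 × 540 × 10⁻³ = 1021 kN.
Governing: weld metal.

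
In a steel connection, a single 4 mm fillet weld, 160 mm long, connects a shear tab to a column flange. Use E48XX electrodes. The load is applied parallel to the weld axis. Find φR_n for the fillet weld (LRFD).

E48XX → F_EXX = 480 MPa.
Effective throat t_e = 0.707 × 4 = 2.828 mm.
Total length L = 160 mm; A_we = 2.828 × 160 = 452.5 mm².
F_nw = 0.6 F_EXX = 0.6 × 480 = 288 MPa.
φR_n = 0.75 × 288 × 452.5 × 10⁻³ = 97.74 kN.

φR_n ≈ 97.7 kN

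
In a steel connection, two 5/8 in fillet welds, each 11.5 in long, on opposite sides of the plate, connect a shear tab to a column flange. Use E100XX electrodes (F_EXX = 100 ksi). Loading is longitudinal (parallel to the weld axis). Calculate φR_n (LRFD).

Effective throat t_e = 0.707 × 0.625 = 0.4419 in.
Total length L = 23 in; A_we = 0.4419 × 23 = 10.16 in².
F_nw = 0.6 F_EXX = 0.6 × 100 = 60 ksi.
φR_n = 0.75 × 60 × 10.16 = 457.3 kip.

φR_n ≈ 457 kip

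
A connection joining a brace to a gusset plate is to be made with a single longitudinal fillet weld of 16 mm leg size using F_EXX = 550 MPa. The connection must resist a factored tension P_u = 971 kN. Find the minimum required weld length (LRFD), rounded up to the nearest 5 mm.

L = 350 mm

Throat t_e = 0.707 × 16 = 11.31 mm.
φr_n = 0.75 × 0.6 × 550 × 11.31 × 10⁻³ = 2.8 kN/mm.
L_req = P_u / φr_n = 971 / 2.8 = 346.8 mm total.
Round up → use L = 350 mm.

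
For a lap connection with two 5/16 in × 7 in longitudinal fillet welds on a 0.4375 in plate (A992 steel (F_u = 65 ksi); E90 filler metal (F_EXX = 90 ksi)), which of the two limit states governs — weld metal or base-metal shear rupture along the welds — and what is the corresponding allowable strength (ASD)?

R_n/Ω ≈ 83.5 kips (weld metal governs)

t_e = 0.707 × 0.3125 = 0.2209 in; L = 14 in.
Weld metal: R_n/Ω = (1/2.0) × 0.6 × 90 × 0.2209 × 14 = 83.51 kips.
Base metal (shear rupture): R_n/Ω = (1/2.0) × 0.6 × 65 × 0.4375 × 14 = 119.4 kips.
Governing: weld metal.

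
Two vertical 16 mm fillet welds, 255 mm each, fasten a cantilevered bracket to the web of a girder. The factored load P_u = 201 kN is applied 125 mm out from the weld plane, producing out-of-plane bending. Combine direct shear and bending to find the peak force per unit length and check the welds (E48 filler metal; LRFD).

E48XX → F_EXX = 480 MPa.
L_w = 2 × 255 = 510 mm; section modulus (unit throat) S = 2 × L²/6 = 21680 mm².
Direct shear f_v = P/L_w = 201×10³/510 = 394.1 N/mm.
Moment M = P × e = 201×10³ × 125 = 25125000 N·mm; bending f_b = M/S = 1159 N/mm.
f_max = √(f_v² + f_b²) = √(394.1² + 1159²) = 1224 N/mm.
φr_n = 0.75 × 0.6 × 480 × (0.707 × 16) = 2443 N/mm → adequate.

f_max ≈ 1220 N/mm; adequate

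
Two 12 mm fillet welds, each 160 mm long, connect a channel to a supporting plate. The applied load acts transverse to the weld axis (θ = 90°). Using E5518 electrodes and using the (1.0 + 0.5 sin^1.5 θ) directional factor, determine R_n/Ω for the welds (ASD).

R_n/Ω ≈ 672 kN

E55XX → F_EXX = 550 MPa.
t_e = 0.707 × 12 = 8.484 mm; A_we = 8.484 × 320 = 2715 mm².
Directional factor: 1.0 + 0.5 sin^1.5(90°) = 1.5.
F_nw = 0.6 × 550 × 1.5 = 495 MPa.
R_n/Ω = (495 × 2715) / 2.0 × 10⁻³ = 671.9 kN.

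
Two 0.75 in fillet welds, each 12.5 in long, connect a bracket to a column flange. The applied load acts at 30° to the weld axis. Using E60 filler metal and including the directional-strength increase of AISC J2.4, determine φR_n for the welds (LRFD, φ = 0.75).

φR_n ≈ 421 kips

E60XX → F_EXX = 60 ksi.
t_e = 0.707 × 0.75 = 0.5302 in; A_we = 0.5302 × 25 = 13.26 in².
Directional factor: 1.0 + 0.5 sin^1.5(30°) = 1.177.
F_nw = 0.6 × 60 × 1.177 = 42.36 ksi.
φR_n = 0.75 × 42.36 × 13.26 = 421.2 kips.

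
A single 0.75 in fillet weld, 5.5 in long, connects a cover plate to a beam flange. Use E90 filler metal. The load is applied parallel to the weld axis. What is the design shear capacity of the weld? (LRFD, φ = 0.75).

E90XX → F_EXX = 90 ksi.
Effective throat t_e = 0.707 × 0.75 = 0.5302 in.
Total length L = 5.5 in; A_we = 0.5302 × 5.5 = 2.916 in².
F_nw = 0.6 F_EXX = 0.6 × 90 = 54 ksi.
φR_n = 0.75 × 54 × 2.916 = 118.1 kip.

φR_n ≈ 118 kip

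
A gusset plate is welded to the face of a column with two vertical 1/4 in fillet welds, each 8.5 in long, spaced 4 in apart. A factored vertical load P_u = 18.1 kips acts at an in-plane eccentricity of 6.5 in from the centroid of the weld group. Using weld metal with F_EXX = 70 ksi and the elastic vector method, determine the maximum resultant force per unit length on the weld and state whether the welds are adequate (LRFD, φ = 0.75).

f_max ≈ 3.82 kip/in; adequate

Total weld length L_w = 17 in. Treat welds as unit-width lines.
Polar moment about centroid: J = 2[d³/12 + d(b/2)²] = 2[8.5³/12 + 8.5×2²] = 170.4 in³.
Direct shear f_v = P/L_w = 18.1 / 17 = 1.065 kip/in (vertical).
Torsion M = P·e = 18.1 × 6.5 = 117.65 kip·in.
Critical point at (x, y) = (2, 4.25) from centroid. f_tx = M·y/J = 2.935 kip/in; f_ty = M·x/J = 1.381 kip/in.
Resultant f_max = √[f_tx² + (f_v + f_ty)²] = √[2.935² + (1.065 + 1.381)²] = 3.821 kip/in.
Capacity per unit length: φr_n = 0.75 × 0.6 × 70 × (0.707 × 0.25) = 5.568 kip/in.
3.821 ≤ 5.568 → adequate.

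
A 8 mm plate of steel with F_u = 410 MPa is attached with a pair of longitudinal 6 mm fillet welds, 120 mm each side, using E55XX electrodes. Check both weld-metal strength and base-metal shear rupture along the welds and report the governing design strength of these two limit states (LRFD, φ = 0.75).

E55XX → F_EXX = 550 MPa.
t_e = 0.707 × 6 = 4.242 mm; L = 240 mm.
Weld metal: φR_n = 0.75 × 0.6 × 550 × 4.242 × 240 × 10⁻³ = 252 kN.
Base metal (shear rupture): φR_n = 0.75 × 0.6 × 410 × 8 × 240 × 10⁻³ = 354.2 kN.
Governing: weld metal.

φR_n ≈ 252 kN (weld metal governs)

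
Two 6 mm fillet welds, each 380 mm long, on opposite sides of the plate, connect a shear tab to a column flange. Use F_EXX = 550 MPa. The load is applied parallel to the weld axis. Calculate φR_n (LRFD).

φR_n ≈ 798 kN

Effective throat t_e = 0.707 × 6 = 4.242 mm.
Total length L = 760 mm; A_we = 4.242 × 760 = 3224 mm².
F_nw = 0.6 F_EXX = 0.6 × 550 = 330 MPa.
φR_n = 0.75 × 330 × 3224 × 10⁻³ = 797.9 kN.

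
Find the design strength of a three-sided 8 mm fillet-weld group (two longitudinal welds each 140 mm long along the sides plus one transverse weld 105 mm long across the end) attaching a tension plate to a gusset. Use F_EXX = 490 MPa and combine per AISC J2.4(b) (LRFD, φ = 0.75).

t_e = 0.707 × 8 = 5.656 mm.
R_nwl = 0.6 × 490 × 5.656 × 280 × 10⁻³ = 465.6 kN (longitudinal, 2 welds).
R_nwt = 0.6 × 490 × 5.656 × 105 × 10⁻³ = 174.6 kN (transverse, base value).
(i) R_nwl + R_nwt = 640.2 kN; (ii) 0.85 R_nwl + 1.5 R_nwt = 657.7 kN.
R_n = max = 657.7 kN [governs: (ii)]; φR_n = 493.2 kN.

φR_n ≈ 493 kN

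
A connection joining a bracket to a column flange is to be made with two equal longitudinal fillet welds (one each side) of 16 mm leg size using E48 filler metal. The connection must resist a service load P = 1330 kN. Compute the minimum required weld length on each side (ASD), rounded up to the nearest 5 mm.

E48XX → F_EXX = 480 MPa.
Throat t_e = 0.707 × 16 = 11.31 mm.
r_n/Ω = (0.6 × 480 × 11.31) / 2.0 = 1629 N/mm = 1.629 kN/mm.
L_req = P / (r_n/Ω) = 1330 / 1.629 = 816.5 mm total.
Per side: 816.5 / 2 = 408.2 mm.
Round up → use L = 410 mm on each side.

L = 410 mm on each side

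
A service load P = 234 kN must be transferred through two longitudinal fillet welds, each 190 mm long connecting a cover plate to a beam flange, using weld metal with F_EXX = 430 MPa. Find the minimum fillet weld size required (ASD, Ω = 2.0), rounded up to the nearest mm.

w = 7 mm

Total weld length L = 380 mm.
Required throat t_e = P × Ω / (0.6 F_EXX × L) = 234 × 2.0 / (0.6 × 430 × 380 × 10⁻³) = 4.774 mm.
Required leg w = t_e / 0.707 = 6.752 mm → use 7 mm.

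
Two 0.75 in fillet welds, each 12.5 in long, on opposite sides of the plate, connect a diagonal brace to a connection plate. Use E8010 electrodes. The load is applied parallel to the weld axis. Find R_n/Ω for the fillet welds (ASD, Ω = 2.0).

R_n/Ω ≈ 318 kip

E80XX → F_EXX = 80 ksi.
Effective throat t_e = 0.707 × 0.75 = 0.5302 in.
Total length L = 25 in; A_we = 0.5302 × 25 = 13.26 in².
F_nw = 0.6 F_EXX = 0.6 × 80 = 48 ksi.
R_n = 48 × 13.26 = 636.3 kip; R_n/Ω = 636.3/2.0 = 318.1 kip.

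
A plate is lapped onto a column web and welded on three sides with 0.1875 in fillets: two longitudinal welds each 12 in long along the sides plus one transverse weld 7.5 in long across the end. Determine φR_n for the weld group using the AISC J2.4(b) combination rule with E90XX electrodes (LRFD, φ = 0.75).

φR_n ≈ 170 kips

E90XX → F_EXX = 90 ksi.
t_e = 0.707 × 0.1875 = 0.1326 in.
R_nwl = 0.6 × 90 × 0.1326 × 24 = 171.8 kips (longitudinal, 2 welds).
R_nwt = 0.6 × 90 × 0.1326 × 7.5 = 53.69 kips (transverse, base value).
(i) R_nwl + R_nwt = 225.5 kips; (ii) 0.85 R_nwl + 1.5 R_nwt = 226.6 kips.
R_n = max = 226.6 kips [governs: (ii)]; φR_n = 169.9 kips.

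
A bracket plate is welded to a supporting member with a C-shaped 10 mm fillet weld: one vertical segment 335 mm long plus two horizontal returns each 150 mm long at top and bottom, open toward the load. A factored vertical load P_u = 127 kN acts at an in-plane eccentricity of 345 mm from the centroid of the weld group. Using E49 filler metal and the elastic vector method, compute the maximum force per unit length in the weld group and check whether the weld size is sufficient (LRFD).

f_max ≈ 814 N/mm; adequate

E49XX → F_EXX = 490 MPa.
Total weld length L_w = 635 mm. Treat welds as unit-width lines.
Centroid: x̄ = 2×150×75 / 635 = 35.43 mm from the vertical weld.
Polar moment about centroid: J = I_x + I_y = [335³/12 + 2×150×167.5²] + [335×35.43² + 2(150³/12 + 150×39.57²)] = 13000000 mm³.
Direct shear f_v = P/L_w = 127×10³ / 635 = 200 N/mm (vertical).
Torsion M = P·e = 127×10³ × 345 = 43815000 N·mm.
Critical point at (x, y) = (114.6, 167.5) from centroid. f_tx = M·y/J = 564.4 N/mm; f_ty = M·x/J = 386.1 N/mm.
Resultant f_max = √[f_tx² + (f_v + f_ty)²] = √[564.4² + (200 + 386.1)²] = 813.7 N/mm.
Capacity per unit length: φr_n = 0.75 × 0.6 × 490 × (0.707 × 10) = 1559 N/mm.
813.7 ≤ 1559 → adequate.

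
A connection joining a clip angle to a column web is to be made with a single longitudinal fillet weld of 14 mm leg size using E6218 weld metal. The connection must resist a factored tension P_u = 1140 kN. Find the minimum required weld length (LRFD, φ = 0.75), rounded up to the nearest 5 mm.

E62XX → F_EXX = 620 MPa.
Throat t_e = 0.707 × 14 = 9.898 mm.
φr_n = 0.75 × 0.6 × 620 × 9.898 × 10⁻³ = 2.762 kN/mm.
L_req = P_u / φr_n = 1140 / 2.762 = 412.8 mm total.
Round up → use L = 415 mm.

L = 415 mm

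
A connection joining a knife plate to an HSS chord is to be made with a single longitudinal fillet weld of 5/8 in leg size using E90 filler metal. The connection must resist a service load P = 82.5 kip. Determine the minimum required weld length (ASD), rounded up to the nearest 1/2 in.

E90XX → F_EXX = 90 ksi.
Throat t_e = 0.707 × 0.625 = 0.4419 in.
r_n/Ω = (0.6 × 90 × 0.4419) / 2.0 = 11.93 kip/in.
L_req = P / (r_n/Ω) = 82.5 / 11.93 = 6.915 in total.
Round up → use L = 7 in.

L = 7 in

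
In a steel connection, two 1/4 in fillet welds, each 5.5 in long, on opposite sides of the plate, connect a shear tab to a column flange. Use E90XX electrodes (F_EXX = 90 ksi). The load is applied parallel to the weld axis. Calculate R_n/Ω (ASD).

R_n/Ω ≈ 52.5 kip

Effective throat t_e = 0.707 × 0.25 = 0.1767 in.
Total length L = 11 in; A_we = 0.1767 × 11 = 1.944 in².
F_nw = 0.6 F_EXX = 0.6 × 90 = 54 ksi.
R_n = 54 × 1.944 = 105 kip; R_n/Ω = 105/2.0 = 52.49 kip.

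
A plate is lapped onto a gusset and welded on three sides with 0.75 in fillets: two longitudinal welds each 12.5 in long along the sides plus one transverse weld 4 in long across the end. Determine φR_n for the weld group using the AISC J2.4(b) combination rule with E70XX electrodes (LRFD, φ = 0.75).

φR_n ≈ 484 kips

E70XX → F_EXX = 70 ksi.
t_e = 0.707 × 0.75 = 0.5302 in.
R_nwl = 0.6 × 70 × 0.5302 × 25 = 556.8 kips (longitudinal, 2 welds).
R_nwt = 0.6 × 70 × 0.5302 × 4 = 89.08 kips (transverse, base value).
(i) R_nwl + R_nwt = 645.8 kips; (ii) 0.85 R_nwl + 1.5 R_nwt = 606.9 kips.
R_n = max = 645.8 kips [governs: (i)]; φR_n = 484.4 kips.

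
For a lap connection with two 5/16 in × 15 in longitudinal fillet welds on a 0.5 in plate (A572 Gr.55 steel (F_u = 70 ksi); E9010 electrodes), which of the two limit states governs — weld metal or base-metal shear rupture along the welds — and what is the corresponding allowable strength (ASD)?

R_n/Ω ≈ 179 kip (weld metal governs)

E90XX → F_EXX = 90 ksi.
t_e = 0.707 × 0.3125 = 0.2209 in; L = 30 in.
Weld metal: R_n/Ω = (1/2.0) × 0.6 × 90 × 0.2209 × 30 = 179 kip.
Base metal (shear rupture): R_n/Ω = (1/2.0) × 0.6 × 70 × 0.5 × 30 = 315 kip.
Governing: weld metal.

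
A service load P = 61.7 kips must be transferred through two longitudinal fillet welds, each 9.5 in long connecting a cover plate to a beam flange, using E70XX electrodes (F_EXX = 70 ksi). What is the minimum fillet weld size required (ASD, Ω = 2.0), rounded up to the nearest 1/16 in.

Total weld length L = 19 in.
Required throat t_e = P × Ω / (0.6 F_EXX × L) = 61.7 × 2.0 / (0.6 × 70 × 19) = 0.1546 in.
Required leg w = t_e / 0.707 = 0.2187 in → use 1/4 in.

w = 1/4 in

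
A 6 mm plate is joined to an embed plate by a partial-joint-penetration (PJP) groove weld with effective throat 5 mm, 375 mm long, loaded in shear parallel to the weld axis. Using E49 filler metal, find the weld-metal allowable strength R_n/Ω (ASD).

E49XX → F_EXX = 490 MPa.
Effective throat (given) t_e = 5 mm.
A_we = 5 × 375 = 1875 mm².
F_nw = 0.6 F_EXX = 294 MPa.
R_n/Ω = (294 × 1875) / 2.0 × 10⁻³ = 275.6 kN.

R_n/Ω ≈ 276 kN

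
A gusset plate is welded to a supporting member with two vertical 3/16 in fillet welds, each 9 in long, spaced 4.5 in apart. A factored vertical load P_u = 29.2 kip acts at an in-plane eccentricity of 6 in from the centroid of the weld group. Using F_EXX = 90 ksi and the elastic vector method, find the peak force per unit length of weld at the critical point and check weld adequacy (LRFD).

f_max ≈ 5.08 kip/in; adequate

Total weld length L_w = 18 in. Treat welds as unit-width lines.
Polar moment about centroid: J = 2[d³/12 + d(b/2)²] = 2[9³/12 + 9×2.25²] = 212.6 in³.
Direct shear f_v = P/L_w = 29.2 / 18 = 1.622 kip/in (vertical).
Torsion M = P·e = 29.2 × 6 = 175.2 kip·in.
Critical point at (x, y) = (2.25, 4.5) from centroid. f_tx = M·y/J = 3.708 kip/in; f_ty = M·x/J = 1.854 kip/in.
Resultant f_max = √[f_tx² + (f_v + f_ty)²] = √[3.708² + (1.622 + 1.854)²] = 5.083 kip/in.
Capacity per unit length: φr_n = 0.75 × 0.6 × 90 × (0.707 × 0.1875) = 5.369 kip/in.
5.083 ≤ 5.369 → adequate.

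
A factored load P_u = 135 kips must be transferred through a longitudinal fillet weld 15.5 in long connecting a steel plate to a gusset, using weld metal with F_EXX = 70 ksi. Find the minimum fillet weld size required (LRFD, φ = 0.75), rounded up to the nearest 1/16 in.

w = 7/16 in

Total weld length L = 15.5 in.
Required throat t_e = P_u / (φ × 0.6 F_EXX × L) = 135 / (0.75 × 0.6 × 70 × 15.5) = 0.2765 in.
Required leg w = t_e / 0.707 = 0.3911 in → use 7/16 in.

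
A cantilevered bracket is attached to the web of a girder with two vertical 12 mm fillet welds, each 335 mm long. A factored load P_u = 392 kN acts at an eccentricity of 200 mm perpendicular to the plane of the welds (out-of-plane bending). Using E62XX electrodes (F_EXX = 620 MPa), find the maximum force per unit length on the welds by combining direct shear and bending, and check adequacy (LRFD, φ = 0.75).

L_w = 2 × 335 = 670 mm; section modulus (unit throat) S = 2 × L²/6 = 37410 mm².
Direct shear f_v = P/L_w = 392×10³/670 = 585.1 N/mm.
Moment M = P × e = 392×10³ × 200 = 78400000 N·mm; bending f_b = M/S = 2096 N/mm.
f_max = √(f_v² + f_b²) = √(585.1² + 2096²) = 2176 N/mm.
φr_n = 0.75 × 0.6 × 620 × (0.707 × 12) = 2367 N/mm → adequate.

f_max ≈ 2180 N/mm; adequate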